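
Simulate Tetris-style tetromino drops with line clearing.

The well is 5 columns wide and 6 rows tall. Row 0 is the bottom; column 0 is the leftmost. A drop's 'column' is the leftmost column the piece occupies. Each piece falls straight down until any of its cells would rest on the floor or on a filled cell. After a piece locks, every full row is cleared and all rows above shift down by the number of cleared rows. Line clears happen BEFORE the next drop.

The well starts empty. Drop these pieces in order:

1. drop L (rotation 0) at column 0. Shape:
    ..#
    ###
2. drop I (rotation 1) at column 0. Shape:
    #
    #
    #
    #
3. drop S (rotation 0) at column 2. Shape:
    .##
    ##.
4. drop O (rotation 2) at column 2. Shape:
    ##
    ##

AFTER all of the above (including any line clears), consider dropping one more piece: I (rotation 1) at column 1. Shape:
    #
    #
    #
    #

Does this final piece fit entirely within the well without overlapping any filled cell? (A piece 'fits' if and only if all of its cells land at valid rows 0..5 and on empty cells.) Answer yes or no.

Drop 1: L rot0 at col 0 lands with bottom-row=0; cleared 0 line(s) (total 0); column heights now [1 1 2 0 0], max=2
Drop 2: I rot1 at col 0 lands with bottom-row=1; cleared 0 line(s) (total 0); column heights now [5 1 2 0 0], max=5
Drop 3: S rot0 at col 2 lands with bottom-row=2; cleared 0 line(s) (total 0); column heights now [5 1 3 4 4], max=5
Drop 4: O rot2 at col 2 lands with bottom-row=4; cleared 0 line(s) (total 0); column heights now [5 1 6 6 4], max=6
Test piece I rot1 at col 1 (width 1): heights before test = [5 1 6 6 4]; fits = True

Answer: yes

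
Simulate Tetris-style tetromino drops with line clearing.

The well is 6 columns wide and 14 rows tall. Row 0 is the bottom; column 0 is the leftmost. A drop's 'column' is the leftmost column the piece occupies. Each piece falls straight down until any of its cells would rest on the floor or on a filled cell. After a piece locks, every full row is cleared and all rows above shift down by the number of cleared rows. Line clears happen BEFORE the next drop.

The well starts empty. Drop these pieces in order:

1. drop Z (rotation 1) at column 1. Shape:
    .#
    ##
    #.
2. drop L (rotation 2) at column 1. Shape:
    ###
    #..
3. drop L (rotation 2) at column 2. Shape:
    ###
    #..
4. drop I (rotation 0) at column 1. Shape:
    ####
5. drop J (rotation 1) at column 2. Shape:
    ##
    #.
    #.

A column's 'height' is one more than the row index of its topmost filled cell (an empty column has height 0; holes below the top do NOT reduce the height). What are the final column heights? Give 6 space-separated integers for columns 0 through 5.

Drop 1: Z rot1 at col 1 lands with bottom-row=0; cleared 0 line(s) (total 0); column heights now [0 2 3 0 0 0], max=3
Drop 2: L rot2 at col 1 lands with bottom-row=2; cleared 0 line(s) (total 0); column heights now [0 4 4 4 0 0], max=4
Drop 3: L rot2 at col 2 lands with bottom-row=4; cleared 0 line(s) (total 0); column heights now [0 4 6 6 6 0], max=6
Drop 4: I rot0 at col 1 lands with bottom-row=6; cleared 0 line(s) (total 0); column heights now [0 7 7 7 7 0], max=7
Drop 5: J rot1 at col 2 lands with bottom-row=7; cleared 0 line(s) (total 0); column heights now [0 7 10 10 7 0], max=10

Answer: 0 7 10 10 7 0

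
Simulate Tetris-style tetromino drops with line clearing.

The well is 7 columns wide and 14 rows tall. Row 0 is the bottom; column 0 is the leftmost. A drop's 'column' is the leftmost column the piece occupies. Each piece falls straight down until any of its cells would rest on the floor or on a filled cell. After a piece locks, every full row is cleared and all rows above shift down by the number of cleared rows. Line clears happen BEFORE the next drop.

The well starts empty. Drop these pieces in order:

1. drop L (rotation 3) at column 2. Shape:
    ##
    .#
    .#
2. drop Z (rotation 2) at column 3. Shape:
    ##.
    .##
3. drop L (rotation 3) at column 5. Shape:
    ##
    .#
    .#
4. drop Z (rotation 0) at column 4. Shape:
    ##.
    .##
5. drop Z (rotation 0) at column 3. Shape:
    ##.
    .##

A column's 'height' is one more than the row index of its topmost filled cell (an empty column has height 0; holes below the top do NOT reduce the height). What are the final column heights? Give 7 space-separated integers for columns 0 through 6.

Drop 1: L rot3 at col 2 lands with bottom-row=0; cleared 0 line(s) (total 0); column heights now [0 0 3 3 0 0 0], max=3
Drop 2: Z rot2 at col 3 lands with bottom-row=2; cleared 0 line(s) (total 0); column heights now [0 0 3 4 4 3 0], max=4
Drop 3: L rot3 at col 5 lands with bottom-row=1; cleared 0 line(s) (total 0); column heights now [0 0 3 4 4 4 4], max=4
Drop 4: Z rot0 at col 4 lands with bottom-row=4; cleared 0 line(s) (total 0); column heights now [0 0 3 4 6 6 5], max=6
Drop 5: Z rot0 at col 3 lands with bottom-row=6; cleared 0 line(s) (total 0); column heights now [0 0 3 8 8 7 5], max=8

Answer: 0 0 3 8 8 7 5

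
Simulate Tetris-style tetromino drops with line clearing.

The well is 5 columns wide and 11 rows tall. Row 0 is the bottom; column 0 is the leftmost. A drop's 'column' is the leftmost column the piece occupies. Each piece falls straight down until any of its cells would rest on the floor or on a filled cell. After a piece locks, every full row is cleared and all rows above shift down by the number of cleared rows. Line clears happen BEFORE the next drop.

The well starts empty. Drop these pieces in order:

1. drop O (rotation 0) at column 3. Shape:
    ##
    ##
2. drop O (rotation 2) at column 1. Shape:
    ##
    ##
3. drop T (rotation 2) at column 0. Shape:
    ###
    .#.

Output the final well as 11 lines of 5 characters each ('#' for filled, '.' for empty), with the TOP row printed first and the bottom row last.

Drop 1: O rot0 at col 3 lands with bottom-row=0; cleared 0 line(s) (total 0); column heights now [0 0 0 2 2], max=2
Drop 2: O rot2 at col 1 lands with bottom-row=0; cleared 0 line(s) (total 0); column heights now [0 2 2 2 2], max=2
Drop 3: T rot2 at col 0 lands with bottom-row=2; cleared 0 line(s) (total 0); column heights now [4 4 4 2 2], max=4

Answer: .....
.....
.....
.....
.....
.....
.....
###..
.#...
.####
.####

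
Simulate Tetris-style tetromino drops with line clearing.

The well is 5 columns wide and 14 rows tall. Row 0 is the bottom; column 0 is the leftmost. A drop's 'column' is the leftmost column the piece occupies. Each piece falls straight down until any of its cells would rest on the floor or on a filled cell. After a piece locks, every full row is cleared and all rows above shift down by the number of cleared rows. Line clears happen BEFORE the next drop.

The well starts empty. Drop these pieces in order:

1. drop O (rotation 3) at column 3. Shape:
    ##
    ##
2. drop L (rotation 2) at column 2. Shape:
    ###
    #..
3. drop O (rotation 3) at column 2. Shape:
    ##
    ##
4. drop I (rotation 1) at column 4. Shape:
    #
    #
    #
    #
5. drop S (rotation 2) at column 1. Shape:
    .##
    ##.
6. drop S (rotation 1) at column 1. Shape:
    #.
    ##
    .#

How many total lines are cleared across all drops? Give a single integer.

Answer: 0

Derivation:
Drop 1: O rot3 at col 3 lands with bottom-row=0; cleared 0 line(s) (total 0); column heights now [0 0 0 2 2], max=2
Drop 2: L rot2 at col 2 lands with bottom-row=1; cleared 0 line(s) (total 0); column heights now [0 0 3 3 3], max=3
Drop 3: O rot3 at col 2 lands with bottom-row=3; cleared 0 line(s) (total 0); column heights now [0 0 5 5 3], max=5
Drop 4: I rot1 at col 4 lands with bottom-row=3; cleared 0 line(s) (total 0); column heights now [0 0 5 5 7], max=7
Drop 5: S rot2 at col 1 lands with bottom-row=5; cleared 0 line(s) (total 0); column heights now [0 6 7 7 7], max=7
Drop 6: S rot1 at col 1 lands with bottom-row=7; cleared 0 line(s) (total 0); column heights now [0 10 9 7 7], max=10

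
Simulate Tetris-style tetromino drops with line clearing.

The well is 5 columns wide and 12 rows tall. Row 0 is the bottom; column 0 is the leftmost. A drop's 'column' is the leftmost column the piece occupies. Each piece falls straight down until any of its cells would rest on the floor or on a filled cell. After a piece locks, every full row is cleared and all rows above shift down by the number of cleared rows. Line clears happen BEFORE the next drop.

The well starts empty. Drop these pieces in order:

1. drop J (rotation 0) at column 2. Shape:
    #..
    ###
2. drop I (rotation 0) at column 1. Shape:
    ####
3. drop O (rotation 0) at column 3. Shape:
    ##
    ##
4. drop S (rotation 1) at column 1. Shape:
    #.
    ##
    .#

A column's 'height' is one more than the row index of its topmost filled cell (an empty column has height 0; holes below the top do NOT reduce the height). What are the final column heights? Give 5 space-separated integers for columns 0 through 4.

Answer: 0 6 5 5 5

Derivation:
Drop 1: J rot0 at col 2 lands with bottom-row=0; cleared 0 line(s) (total 0); column heights now [0 0 2 1 1], max=2
Drop 2: I rot0 at col 1 lands with bottom-row=2; cleared 0 line(s) (total 0); column heights now [0 3 3 3 3], max=3
Drop 3: O rot0 at col 3 lands with bottom-row=3; cleared 0 line(s) (total 0); column heights now [0 3 3 5 5], max=5
Drop 4: S rot1 at col 1 lands with bottom-row=3; cleared 0 line(s) (total 0); column heights now [0 6 5 5 5], max=6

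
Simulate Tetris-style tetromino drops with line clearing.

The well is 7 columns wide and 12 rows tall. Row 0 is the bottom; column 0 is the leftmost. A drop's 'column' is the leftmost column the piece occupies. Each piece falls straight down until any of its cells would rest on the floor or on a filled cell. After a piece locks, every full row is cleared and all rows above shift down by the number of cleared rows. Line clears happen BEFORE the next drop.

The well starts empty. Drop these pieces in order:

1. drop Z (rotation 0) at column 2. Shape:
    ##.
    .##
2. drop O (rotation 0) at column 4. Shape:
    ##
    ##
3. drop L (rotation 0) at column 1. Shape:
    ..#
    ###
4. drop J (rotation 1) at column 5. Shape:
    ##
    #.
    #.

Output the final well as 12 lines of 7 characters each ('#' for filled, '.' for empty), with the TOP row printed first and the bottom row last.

Answer: .......
.......
.......
.......
.......
.......
.....##
.....#.
...#.#.
.#####.
..####.
...##..

Derivation:
Drop 1: Z rot0 at col 2 lands with bottom-row=0; cleared 0 line(s) (total 0); column heights now [0 0 2 2 1 0 0], max=2
Drop 2: O rot0 at col 4 lands with bottom-row=1; cleared 0 line(s) (total 0); column heights now [0 0 2 2 3 3 0], max=3
Drop 3: L rot0 at col 1 lands with bottom-row=2; cleared 0 line(s) (total 0); column heights now [0 3 3 4 3 3 0], max=4
Drop 4: J rot1 at col 5 lands with bottom-row=3; cleared 0 line(s) (total 0); column heights now [0 3 3 4 3 6 6], max=6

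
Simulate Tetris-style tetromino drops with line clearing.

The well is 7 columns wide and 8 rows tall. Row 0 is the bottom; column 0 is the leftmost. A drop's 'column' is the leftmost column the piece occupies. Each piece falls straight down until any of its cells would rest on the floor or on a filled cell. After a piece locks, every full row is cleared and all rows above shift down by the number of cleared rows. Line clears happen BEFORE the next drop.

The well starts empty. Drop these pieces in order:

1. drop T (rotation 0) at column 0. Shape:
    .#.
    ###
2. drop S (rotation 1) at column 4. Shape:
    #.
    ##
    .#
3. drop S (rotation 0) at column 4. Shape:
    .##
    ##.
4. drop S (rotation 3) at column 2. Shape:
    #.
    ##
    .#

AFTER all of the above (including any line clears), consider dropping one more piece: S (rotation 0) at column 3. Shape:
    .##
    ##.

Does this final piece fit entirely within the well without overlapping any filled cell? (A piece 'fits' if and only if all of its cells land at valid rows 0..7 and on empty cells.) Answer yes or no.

Answer: yes

Derivation:
Drop 1: T rot0 at col 0 lands with bottom-row=0; cleared 0 line(s) (total 0); column heights now [1 2 1 0 0 0 0], max=2
Drop 2: S rot1 at col 4 lands with bottom-row=0; cleared 0 line(s) (total 0); column heights now [1 2 1 0 3 2 0], max=3
Drop 3: S rot0 at col 4 lands with bottom-row=3; cleared 0 line(s) (total 0); column heights now [1 2 1 0 4 5 5], max=5
Drop 4: S rot3 at col 2 lands with bottom-row=0; cleared 0 line(s) (total 0); column heights now [1 2 3 2 4 5 5], max=5
Test piece S rot0 at col 3 (width 3): heights before test = [1 2 3 2 4 5 5]; fits = True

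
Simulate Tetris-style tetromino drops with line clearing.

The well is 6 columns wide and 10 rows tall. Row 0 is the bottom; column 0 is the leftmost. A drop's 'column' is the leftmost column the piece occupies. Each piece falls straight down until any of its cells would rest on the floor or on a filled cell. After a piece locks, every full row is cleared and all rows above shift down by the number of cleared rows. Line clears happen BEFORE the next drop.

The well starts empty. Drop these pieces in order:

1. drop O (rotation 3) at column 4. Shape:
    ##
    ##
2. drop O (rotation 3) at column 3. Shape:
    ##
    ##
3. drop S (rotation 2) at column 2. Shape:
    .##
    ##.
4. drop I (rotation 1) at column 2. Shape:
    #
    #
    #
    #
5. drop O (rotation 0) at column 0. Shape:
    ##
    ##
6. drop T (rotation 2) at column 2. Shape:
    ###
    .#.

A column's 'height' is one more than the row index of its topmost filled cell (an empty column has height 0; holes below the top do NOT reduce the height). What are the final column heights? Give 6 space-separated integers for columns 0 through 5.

Answer: 2 2 10 10 10 2

Derivation:
Drop 1: O rot3 at col 4 lands with bottom-row=0; cleared 0 line(s) (total 0); column heights now [0 0 0 0 2 2], max=2
Drop 2: O rot3 at col 3 lands with bottom-row=2; cleared 0 line(s) (total 0); column heights now [0 0 0 4 4 2], max=4
Drop 3: S rot2 at col 2 lands with bottom-row=4; cleared 0 line(s) (total 0); column heights now [0 0 5 6 6 2], max=6
Drop 4: I rot1 at col 2 lands with bottom-row=5; cleared 0 line(s) (total 0); column heights now [0 0 9 6 6 2], max=9
Drop 5: O rot0 at col 0 lands with bottom-row=0; cleared 0 line(s) (total 0); column heights now [2 2 9 6 6 2], max=9
Drop 6: T rot2 at col 2 lands with bottom-row=8; cleared 0 line(s) (total 0); column heights now [2 2 10 10 10 2], max=10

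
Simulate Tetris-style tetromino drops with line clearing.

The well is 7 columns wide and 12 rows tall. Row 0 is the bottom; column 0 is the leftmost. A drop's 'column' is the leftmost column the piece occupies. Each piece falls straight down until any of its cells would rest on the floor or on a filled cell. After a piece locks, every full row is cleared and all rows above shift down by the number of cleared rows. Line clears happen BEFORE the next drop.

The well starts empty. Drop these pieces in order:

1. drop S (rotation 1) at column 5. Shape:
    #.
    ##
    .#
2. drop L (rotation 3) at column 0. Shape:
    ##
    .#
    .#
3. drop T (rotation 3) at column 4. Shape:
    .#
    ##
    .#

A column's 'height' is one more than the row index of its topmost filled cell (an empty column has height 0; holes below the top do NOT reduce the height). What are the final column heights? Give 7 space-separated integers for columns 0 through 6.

Answer: 3 3 0 0 5 6 2

Derivation:
Drop 1: S rot1 at col 5 lands with bottom-row=0; cleared 0 line(s) (total 0); column heights now [0 0 0 0 0 3 2], max=3
Drop 2: L rot3 at col 0 lands with bottom-row=0; cleared 0 line(s) (total 0); column heights now [3 3 0 0 0 3 2], max=3
Drop 3: T rot3 at col 4 lands with bottom-row=3; cleared 0 line(s) (total 0); column heights now [3 3 0 0 5 6 2], max=6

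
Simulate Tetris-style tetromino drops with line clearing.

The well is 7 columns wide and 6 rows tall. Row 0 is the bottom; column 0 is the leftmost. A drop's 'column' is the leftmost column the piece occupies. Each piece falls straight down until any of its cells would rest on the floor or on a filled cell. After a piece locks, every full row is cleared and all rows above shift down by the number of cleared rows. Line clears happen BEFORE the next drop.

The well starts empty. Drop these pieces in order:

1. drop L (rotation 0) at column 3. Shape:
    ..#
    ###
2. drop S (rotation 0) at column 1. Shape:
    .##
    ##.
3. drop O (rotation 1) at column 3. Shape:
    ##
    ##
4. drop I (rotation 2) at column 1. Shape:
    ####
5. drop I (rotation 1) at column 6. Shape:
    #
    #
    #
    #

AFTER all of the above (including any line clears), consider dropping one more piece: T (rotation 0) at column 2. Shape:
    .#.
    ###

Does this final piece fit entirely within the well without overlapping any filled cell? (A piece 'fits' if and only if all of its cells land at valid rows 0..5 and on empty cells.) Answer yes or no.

Answer: no

Derivation:
Drop 1: L rot0 at col 3 lands with bottom-row=0; cleared 0 line(s) (total 0); column heights now [0 0 0 1 1 2 0], max=2
Drop 2: S rot0 at col 1 lands with bottom-row=0; cleared 0 line(s) (total 0); column heights now [0 1 2 2 1 2 0], max=2
Drop 3: O rot1 at col 3 lands with bottom-row=2; cleared 0 line(s) (total 0); column heights now [0 1 2 4 4 2 0], max=4
Drop 4: I rot2 at col 1 lands with bottom-row=4; cleared 0 line(s) (total 0); column heights now [0 5 5 5 5 2 0], max=5
Drop 5: I rot1 at col 6 lands with bottom-row=0; cleared 0 line(s) (total 0); column heights now [0 5 5 5 5 2 4], max=5
Test piece T rot0 at col 2 (width 3): heights before test = [0 5 5 5 5 2 4]; fits = False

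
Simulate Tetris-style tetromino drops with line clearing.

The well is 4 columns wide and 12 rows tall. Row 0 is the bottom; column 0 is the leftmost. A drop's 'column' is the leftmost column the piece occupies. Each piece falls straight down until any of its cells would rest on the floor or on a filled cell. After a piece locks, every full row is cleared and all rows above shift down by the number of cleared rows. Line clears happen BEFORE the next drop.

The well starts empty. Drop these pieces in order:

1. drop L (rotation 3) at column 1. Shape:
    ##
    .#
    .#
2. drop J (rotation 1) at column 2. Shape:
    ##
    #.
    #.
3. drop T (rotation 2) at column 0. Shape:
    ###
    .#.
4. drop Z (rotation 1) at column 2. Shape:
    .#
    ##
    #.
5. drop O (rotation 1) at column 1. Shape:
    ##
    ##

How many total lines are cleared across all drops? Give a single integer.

Answer: 0

Derivation:
Drop 1: L rot3 at col 1 lands with bottom-row=0; cleared 0 line(s) (total 0); column heights now [0 3 3 0], max=3
Drop 2: J rot1 at col 2 lands with bottom-row=3; cleared 0 line(s) (total 0); column heights now [0 3 6 6], max=6
Drop 3: T rot2 at col 0 lands with bottom-row=5; cleared 0 line(s) (total 0); column heights now [7 7 7 6], max=7
Drop 4: Z rot1 at col 2 lands with bottom-row=7; cleared 0 line(s) (total 0); column heights now [7 7 9 10], max=10
Drop 5: O rot1 at col 1 lands with bottom-row=9; cleared 0 line(s) (total 0); column heights now [7 11 11 10], max=11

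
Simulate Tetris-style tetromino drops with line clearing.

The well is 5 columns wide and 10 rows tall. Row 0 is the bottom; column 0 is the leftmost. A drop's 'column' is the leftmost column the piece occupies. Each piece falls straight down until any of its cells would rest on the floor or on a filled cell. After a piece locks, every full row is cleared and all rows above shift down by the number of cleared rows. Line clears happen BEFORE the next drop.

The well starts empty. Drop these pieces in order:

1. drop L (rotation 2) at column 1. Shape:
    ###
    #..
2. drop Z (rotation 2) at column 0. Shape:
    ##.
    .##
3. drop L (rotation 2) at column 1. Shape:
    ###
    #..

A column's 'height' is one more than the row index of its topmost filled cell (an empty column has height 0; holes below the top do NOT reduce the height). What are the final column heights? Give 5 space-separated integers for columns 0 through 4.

Answer: 4 6 6 6 0

Derivation:
Drop 1: L rot2 at col 1 lands with bottom-row=0; cleared 0 line(s) (total 0); column heights now [0 2 2 2 0], max=2
Drop 2: Z rot2 at col 0 lands with bottom-row=2; cleared 0 line(s) (total 0); column heights now [4 4 3 2 0], max=4
Drop 3: L rot2 at col 1 lands with bottom-row=4; cleared 0 line(s) (total 0); column heights now [4 6 6 6 0], max=6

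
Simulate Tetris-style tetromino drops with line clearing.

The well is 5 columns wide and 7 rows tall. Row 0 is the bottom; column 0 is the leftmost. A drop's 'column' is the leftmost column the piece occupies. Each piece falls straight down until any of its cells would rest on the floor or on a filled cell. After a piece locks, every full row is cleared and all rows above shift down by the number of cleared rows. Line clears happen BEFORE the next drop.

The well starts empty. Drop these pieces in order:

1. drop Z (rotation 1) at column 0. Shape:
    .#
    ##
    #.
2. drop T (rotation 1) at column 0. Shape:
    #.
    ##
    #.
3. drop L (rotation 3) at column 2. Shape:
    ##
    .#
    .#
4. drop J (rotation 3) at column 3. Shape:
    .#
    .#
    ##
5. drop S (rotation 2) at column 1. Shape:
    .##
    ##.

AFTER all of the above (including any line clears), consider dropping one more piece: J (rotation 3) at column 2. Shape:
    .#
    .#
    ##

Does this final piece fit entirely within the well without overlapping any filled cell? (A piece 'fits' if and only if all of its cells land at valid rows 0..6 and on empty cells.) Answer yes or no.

Drop 1: Z rot1 at col 0 lands with bottom-row=0; cleared 0 line(s) (total 0); column heights now [2 3 0 0 0], max=3
Drop 2: T rot1 at col 0 lands with bottom-row=2; cleared 0 line(s) (total 0); column heights now [5 4 0 0 0], max=5
Drop 3: L rot3 at col 2 lands with bottom-row=0; cleared 0 line(s) (total 0); column heights now [5 4 3 3 0], max=5
Drop 4: J rot3 at col 3 lands with bottom-row=3; cleared 0 line(s) (total 0); column heights now [5 4 3 4 6], max=6
Drop 5: S rot2 at col 1 lands with bottom-row=4; cleared 0 line(s) (total 0); column heights now [5 5 6 6 6], max=6
Test piece J rot3 at col 2 (width 2): heights before test = [5 5 6 6 6]; fits = False

Answer: no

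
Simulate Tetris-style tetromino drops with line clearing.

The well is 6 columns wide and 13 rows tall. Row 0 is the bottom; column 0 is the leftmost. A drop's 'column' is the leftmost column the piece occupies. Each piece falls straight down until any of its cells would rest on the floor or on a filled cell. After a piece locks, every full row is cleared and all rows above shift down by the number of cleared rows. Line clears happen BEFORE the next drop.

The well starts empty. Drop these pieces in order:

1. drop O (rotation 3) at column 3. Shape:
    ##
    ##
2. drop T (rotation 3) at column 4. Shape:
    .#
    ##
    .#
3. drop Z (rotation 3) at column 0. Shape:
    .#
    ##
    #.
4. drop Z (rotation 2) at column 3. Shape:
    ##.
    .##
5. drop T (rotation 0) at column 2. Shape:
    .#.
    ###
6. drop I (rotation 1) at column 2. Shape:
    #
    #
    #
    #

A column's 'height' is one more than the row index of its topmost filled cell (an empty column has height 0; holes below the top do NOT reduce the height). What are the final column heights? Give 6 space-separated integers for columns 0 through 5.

Drop 1: O rot3 at col 3 lands with bottom-row=0; cleared 0 line(s) (total 0); column heights now [0 0 0 2 2 0], max=2
Drop 2: T rot3 at col 4 lands with bottom-row=1; cleared 0 line(s) (total 0); column heights now [0 0 0 2 3 4], max=4
Drop 3: Z rot3 at col 0 lands with bottom-row=0; cleared 0 line(s) (total 0); column heights now [2 3 0 2 3 4], max=4
Drop 4: Z rot2 at col 3 lands with bottom-row=4; cleared 0 line(s) (total 0); column heights now [2 3 0 6 6 5], max=6
Drop 5: T rot0 at col 2 lands with bottom-row=6; cleared 0 line(s) (total 0); column heights now [2 3 7 8 7 5], max=8
Drop 6: I rot1 at col 2 lands with bottom-row=7; cleared 0 line(s) (total 0); column heights now [2 3 11 8 7 5], max=11

Answer: 2 3 11 8 7 5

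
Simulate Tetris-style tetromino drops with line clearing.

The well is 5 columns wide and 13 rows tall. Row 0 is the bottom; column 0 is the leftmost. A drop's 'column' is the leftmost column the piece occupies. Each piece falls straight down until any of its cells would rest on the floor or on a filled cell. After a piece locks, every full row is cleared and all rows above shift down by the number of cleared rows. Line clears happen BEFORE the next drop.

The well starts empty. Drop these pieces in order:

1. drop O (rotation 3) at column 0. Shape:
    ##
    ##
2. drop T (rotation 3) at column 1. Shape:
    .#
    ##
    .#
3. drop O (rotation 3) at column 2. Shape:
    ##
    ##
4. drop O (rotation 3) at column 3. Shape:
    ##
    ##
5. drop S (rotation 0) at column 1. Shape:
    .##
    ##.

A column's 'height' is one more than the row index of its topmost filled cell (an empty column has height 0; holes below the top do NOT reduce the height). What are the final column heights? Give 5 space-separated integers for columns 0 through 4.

Answer: 2 8 9 9 8

Derivation:
Drop 1: O rot3 at col 0 lands with bottom-row=0; cleared 0 line(s) (total 0); column heights now [2 2 0 0 0], max=2
Drop 2: T rot3 at col 1 lands with bottom-row=1; cleared 0 line(s) (total 0); column heights now [2 3 4 0 0], max=4
Drop 3: O rot3 at col 2 lands with bottom-row=4; cleared 0 line(s) (total 0); column heights now [2 3 6 6 0], max=6
Drop 4: O rot3 at col 3 lands with bottom-row=6; cleared 0 line(s) (total 0); column heights now [2 3 6 8 8], max=8
Drop 5: S rot0 at col 1 lands with bottom-row=7; cleared 0 line(s) (total 0); column heights now [2 8 9 9 8], max=9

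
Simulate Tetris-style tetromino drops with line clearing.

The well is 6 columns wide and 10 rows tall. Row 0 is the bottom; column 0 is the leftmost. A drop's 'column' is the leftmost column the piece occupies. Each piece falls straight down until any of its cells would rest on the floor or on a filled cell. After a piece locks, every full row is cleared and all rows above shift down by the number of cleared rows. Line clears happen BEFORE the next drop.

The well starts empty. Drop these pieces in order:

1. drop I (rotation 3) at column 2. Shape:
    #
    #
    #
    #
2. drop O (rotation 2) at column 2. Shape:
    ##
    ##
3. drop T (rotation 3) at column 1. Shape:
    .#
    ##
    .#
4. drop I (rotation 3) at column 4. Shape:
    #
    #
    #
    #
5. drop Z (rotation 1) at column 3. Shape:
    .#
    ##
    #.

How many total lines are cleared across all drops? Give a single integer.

Drop 1: I rot3 at col 2 lands with bottom-row=0; cleared 0 line(s) (total 0); column heights now [0 0 4 0 0 0], max=4
Drop 2: O rot2 at col 2 lands with bottom-row=4; cleared 0 line(s) (total 0); column heights now [0 0 6 6 0 0], max=6
Drop 3: T rot3 at col 1 lands with bottom-row=6; cleared 0 line(s) (total 0); column heights now [0 8 9 6 0 0], max=9
Drop 4: I rot3 at col 4 lands with bottom-row=0; cleared 0 line(s) (total 0); column heights now [0 8 9 6 4 0], max=9
Drop 5: Z rot1 at col 3 lands with bottom-row=6; cleared 0 line(s) (total 0); column heights now [0 8 9 8 9 0], max=9

Answer: 0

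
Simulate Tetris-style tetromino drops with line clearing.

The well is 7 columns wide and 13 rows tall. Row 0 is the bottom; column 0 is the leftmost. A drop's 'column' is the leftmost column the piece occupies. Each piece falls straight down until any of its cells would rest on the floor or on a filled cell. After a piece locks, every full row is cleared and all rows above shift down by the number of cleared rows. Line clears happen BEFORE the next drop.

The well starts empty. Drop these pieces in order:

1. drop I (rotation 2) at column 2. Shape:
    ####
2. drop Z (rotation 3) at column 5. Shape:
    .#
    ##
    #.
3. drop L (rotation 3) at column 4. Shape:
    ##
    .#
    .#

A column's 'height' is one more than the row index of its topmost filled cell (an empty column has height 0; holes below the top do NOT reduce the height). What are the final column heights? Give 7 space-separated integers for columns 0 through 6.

Drop 1: I rot2 at col 2 lands with bottom-row=0; cleared 0 line(s) (total 0); column heights now [0 0 1 1 1 1 0], max=1
Drop 2: Z rot3 at col 5 lands with bottom-row=1; cleared 0 line(s) (total 0); column heights now [0 0 1 1 1 3 4], max=4
Drop 3: L rot3 at col 4 lands with bottom-row=3; cleared 0 line(s) (total 0); column heights now [0 0 1 1 6 6 4], max=6

Answer: 0 0 1 1 6 6 4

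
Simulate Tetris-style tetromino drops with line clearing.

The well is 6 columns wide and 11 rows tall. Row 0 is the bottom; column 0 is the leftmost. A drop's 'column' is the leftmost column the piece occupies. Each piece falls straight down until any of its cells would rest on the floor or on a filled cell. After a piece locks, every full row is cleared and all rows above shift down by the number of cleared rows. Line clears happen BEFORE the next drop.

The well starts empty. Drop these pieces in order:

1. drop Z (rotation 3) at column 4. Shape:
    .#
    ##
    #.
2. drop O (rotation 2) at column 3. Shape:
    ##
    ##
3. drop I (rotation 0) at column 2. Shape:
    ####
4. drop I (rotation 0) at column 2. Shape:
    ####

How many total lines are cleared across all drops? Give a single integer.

Answer: 0

Derivation:
Drop 1: Z rot3 at col 4 lands with bottom-row=0; cleared 0 line(s) (total 0); column heights now [0 0 0 0 2 3], max=3
Drop 2: O rot2 at col 3 lands with bottom-row=2; cleared 0 line(s) (total 0); column heights now [0 0 0 4 4 3], max=4
Drop 3: I rot0 at col 2 lands with bottom-row=4; cleared 0 line(s) (total 0); column heights now [0 0 5 5 5 5], max=5
Drop 4: I rot0 at col 2 lands with bottom-row=5; cleared 0 line(s) (total 0); column heights now [0 0 6 6 6 6], max=6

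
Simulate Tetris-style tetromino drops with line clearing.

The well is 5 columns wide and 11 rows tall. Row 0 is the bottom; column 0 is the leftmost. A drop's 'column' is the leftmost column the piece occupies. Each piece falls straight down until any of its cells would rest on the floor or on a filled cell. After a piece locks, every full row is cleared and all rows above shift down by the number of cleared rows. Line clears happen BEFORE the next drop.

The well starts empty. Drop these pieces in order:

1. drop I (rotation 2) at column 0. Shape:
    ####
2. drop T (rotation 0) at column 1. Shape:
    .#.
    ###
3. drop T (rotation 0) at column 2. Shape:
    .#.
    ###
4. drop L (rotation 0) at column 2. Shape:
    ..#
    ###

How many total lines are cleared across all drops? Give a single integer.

Drop 1: I rot2 at col 0 lands with bottom-row=0; cleared 0 line(s) (total 0); column heights now [1 1 1 1 0], max=1
Drop 2: T rot0 at col 1 lands with bottom-row=1; cleared 0 line(s) (total 0); column heights now [1 2 3 2 0], max=3
Drop 3: T rot0 at col 2 lands with bottom-row=3; cleared 0 line(s) (total 0); column heights now [1 2 4 5 4], max=5
Drop 4: L rot0 at col 2 lands with bottom-row=5; cleared 0 line(s) (total 0); column heights now [1 2 6 6 7], max=7

Answer: 0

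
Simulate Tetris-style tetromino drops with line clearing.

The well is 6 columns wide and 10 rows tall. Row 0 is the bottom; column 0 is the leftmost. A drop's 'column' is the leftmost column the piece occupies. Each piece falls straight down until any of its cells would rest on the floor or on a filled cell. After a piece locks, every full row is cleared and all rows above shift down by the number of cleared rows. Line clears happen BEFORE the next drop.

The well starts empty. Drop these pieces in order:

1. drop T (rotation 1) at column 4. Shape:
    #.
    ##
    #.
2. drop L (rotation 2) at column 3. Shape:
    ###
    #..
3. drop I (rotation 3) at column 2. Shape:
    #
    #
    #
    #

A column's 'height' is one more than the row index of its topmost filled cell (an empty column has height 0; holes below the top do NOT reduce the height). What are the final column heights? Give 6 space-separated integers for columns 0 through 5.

Drop 1: T rot1 at col 4 lands with bottom-row=0; cleared 0 line(s) (total 0); column heights now [0 0 0 0 3 2], max=3
Drop 2: L rot2 at col 3 lands with bottom-row=2; cleared 0 line(s) (total 0); column heights now [0 0 0 4 4 4], max=4
Drop 3: I rot3 at col 2 lands with bottom-row=0; cleared 0 line(s) (total 0); column heights now [0 0 4 4 4 4], max=4

Answer: 0 0 4 4 4 4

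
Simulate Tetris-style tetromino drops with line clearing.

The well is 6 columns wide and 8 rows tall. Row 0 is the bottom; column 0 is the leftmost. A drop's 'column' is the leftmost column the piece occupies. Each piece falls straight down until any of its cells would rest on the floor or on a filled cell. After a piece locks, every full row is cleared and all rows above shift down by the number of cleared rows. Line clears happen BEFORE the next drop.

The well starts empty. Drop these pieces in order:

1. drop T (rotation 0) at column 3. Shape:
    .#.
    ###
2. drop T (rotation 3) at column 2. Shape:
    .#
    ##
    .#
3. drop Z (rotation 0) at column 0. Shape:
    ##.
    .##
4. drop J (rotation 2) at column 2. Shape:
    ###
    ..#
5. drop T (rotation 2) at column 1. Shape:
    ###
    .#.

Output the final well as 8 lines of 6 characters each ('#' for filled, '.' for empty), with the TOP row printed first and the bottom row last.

Answer: ......
.###..
..#...
#####.
.####.
..##..
...##.
...###

Derivation:
Drop 1: T rot0 at col 3 lands with bottom-row=0; cleared 0 line(s) (total 0); column heights now [0 0 0 1 2 1], max=2
Drop 2: T rot3 at col 2 lands with bottom-row=1; cleared 0 line(s) (total 0); column heights now [0 0 3 4 2 1], max=4
Drop 3: Z rot0 at col 0 lands with bottom-row=3; cleared 0 line(s) (total 0); column heights now [5 5 4 4 2 1], max=5
Drop 4: J rot2 at col 2 lands with bottom-row=3; cleared 0 line(s) (total 0); column heights now [5 5 5 5 5 1], max=5
Drop 5: T rot2 at col 1 lands with bottom-row=5; cleared 0 line(s) (total 0); column heights now [5 7 7 7 5 1], max=7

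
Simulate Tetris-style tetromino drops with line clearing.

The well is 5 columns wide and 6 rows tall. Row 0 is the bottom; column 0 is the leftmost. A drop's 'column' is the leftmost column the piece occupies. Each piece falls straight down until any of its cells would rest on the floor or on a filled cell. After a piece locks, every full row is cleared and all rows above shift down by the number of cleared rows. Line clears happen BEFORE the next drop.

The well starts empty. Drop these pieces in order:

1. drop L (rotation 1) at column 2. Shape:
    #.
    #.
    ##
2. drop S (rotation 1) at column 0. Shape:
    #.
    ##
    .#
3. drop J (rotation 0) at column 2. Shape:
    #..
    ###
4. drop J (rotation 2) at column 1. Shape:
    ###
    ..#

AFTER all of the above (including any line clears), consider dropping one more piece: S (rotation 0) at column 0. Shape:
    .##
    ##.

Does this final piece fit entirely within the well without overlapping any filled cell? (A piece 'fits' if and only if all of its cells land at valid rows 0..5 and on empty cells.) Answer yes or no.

Answer: no

Derivation:
Drop 1: L rot1 at col 2 lands with bottom-row=0; cleared 0 line(s) (total 0); column heights now [0 0 3 1 0], max=3
Drop 2: S rot1 at col 0 lands with bottom-row=0; cleared 0 line(s) (total 0); column heights now [3 2 3 1 0], max=3
Drop 3: J rot0 at col 2 lands with bottom-row=3; cleared 0 line(s) (total 0); column heights now [3 2 5 4 4], max=5
Drop 4: J rot2 at col 1 lands with bottom-row=4; cleared 0 line(s) (total 0); column heights now [3 6 6 6 4], max=6
Test piece S rot0 at col 0 (width 3): heights before test = [3 6 6 6 4]; fits = False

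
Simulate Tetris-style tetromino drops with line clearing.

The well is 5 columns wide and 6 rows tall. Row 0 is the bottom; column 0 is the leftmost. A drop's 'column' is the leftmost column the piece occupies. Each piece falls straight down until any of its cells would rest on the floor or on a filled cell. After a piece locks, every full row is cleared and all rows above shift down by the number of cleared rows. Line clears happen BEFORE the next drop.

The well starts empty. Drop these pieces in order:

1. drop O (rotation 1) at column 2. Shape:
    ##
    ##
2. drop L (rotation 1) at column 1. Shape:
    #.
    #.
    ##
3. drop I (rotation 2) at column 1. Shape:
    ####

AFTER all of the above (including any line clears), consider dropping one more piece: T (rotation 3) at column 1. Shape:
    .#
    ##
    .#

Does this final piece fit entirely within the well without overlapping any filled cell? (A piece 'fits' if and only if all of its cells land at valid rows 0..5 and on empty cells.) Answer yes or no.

Drop 1: O rot1 at col 2 lands with bottom-row=0; cleared 0 line(s) (total 0); column heights now [0 0 2 2 0], max=2
Drop 2: L rot1 at col 1 lands with bottom-row=2; cleared 0 line(s) (total 0); column heights now [0 5 3 2 0], max=5
Drop 3: I rot2 at col 1 lands with bottom-row=5; cleared 0 line(s) (total 0); column heights now [0 6 6 6 6], max=6
Test piece T rot3 at col 1 (width 2): heights before test = [0 6 6 6 6]; fits = False

Answer: no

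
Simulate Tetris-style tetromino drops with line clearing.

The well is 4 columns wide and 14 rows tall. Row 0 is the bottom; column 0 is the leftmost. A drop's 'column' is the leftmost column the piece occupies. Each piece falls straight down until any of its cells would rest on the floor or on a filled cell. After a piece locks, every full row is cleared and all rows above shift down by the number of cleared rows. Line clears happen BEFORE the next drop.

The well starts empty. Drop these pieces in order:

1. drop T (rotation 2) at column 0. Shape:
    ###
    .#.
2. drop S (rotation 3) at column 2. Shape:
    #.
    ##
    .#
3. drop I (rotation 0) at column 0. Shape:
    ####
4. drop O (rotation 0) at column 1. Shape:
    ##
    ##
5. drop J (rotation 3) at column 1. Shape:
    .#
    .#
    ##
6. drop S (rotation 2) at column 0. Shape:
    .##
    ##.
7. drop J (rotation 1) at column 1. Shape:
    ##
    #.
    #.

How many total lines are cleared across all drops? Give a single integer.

Answer: 2

Derivation:
Drop 1: T rot2 at col 0 lands with bottom-row=0; cleared 0 line(s) (total 0); column heights now [2 2 2 0], max=2
Drop 2: S rot3 at col 2 lands with bottom-row=1; cleared 1 line(s) (total 1); column heights now [0 1 3 2], max=3
Drop 3: I rot0 at col 0 lands with bottom-row=3; cleared 1 line(s) (total 2); column heights now [0 1 3 2], max=3
Drop 4: O rot0 at col 1 lands with bottom-row=3; cleared 0 line(s) (total 2); column heights now [0 5 5 2], max=5
Drop 5: J rot3 at col 1 lands with bottom-row=5; cleared 0 line(s) (total 2); column heights now [0 6 8 2], max=8
Drop 6: S rot2 at col 0 lands with bottom-row=7; cleared 0 line(s) (total 2); column heights now [8 9 9 2], max=9
Drop 7: J rot1 at col 1 lands with bottom-row=9; cleared 0 line(s) (total 2); column heights now [8 12 12 2], max=12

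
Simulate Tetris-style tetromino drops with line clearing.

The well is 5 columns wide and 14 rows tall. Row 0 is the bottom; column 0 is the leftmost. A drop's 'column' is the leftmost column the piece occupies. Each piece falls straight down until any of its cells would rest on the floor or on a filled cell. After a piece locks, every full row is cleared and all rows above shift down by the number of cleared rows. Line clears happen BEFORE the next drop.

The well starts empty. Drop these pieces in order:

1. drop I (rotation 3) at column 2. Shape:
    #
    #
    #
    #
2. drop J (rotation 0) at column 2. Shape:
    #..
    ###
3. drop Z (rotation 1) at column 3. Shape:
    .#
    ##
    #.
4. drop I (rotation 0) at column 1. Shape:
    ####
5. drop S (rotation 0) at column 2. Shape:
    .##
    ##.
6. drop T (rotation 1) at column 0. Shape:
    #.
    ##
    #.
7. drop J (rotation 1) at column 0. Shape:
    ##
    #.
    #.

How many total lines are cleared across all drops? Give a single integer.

Drop 1: I rot3 at col 2 lands with bottom-row=0; cleared 0 line(s) (total 0); column heights now [0 0 4 0 0], max=4
Drop 2: J rot0 at col 2 lands with bottom-row=4; cleared 0 line(s) (total 0); column heights now [0 0 6 5 5], max=6
Drop 3: Z rot1 at col 3 lands with bottom-row=5; cleared 0 line(s) (total 0); column heights now [0 0 6 7 8], max=8
Drop 4: I rot0 at col 1 lands with bottom-row=8; cleared 0 line(s) (total 0); column heights now [0 9 9 9 9], max=9
Drop 5: S rot0 at col 2 lands with bottom-row=9; cleared 0 line(s) (total 0); column heights now [0 9 10 11 11], max=11
Drop 6: T rot1 at col 0 lands with bottom-row=8; cleared 1 line(s) (total 1); column heights now [10 9 9 10 10], max=10
Drop 7: J rot1 at col 0 lands with bottom-row=10; cleared 0 line(s) (total 1); column heights now [13 13 9 10 10], max=13

Answer: 1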